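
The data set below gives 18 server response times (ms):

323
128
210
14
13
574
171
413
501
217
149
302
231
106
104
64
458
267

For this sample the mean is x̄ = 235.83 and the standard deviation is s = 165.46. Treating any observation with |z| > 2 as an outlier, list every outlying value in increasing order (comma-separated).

Cutoffs at x̄ ± 2s: 235.83 ± 2·165.46 = [-95.09, 566.75].
574: z = 2.04, |z| > 2 → outlier.
Every other value lies within [-95.09, 566.75].

574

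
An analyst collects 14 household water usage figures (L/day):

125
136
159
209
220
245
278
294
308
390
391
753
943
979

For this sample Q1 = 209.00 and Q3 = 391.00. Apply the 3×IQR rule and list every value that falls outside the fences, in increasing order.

943, 979

IQR = Q3 − Q1 = 391.00 − 209.00 = 182.00.
Lower fence = Q1 − 3·IQR = 209.00 − 546.00 = -337.00.
Upper fence = Q3 + 3·IQR = 391.00 + 546.00 = 937.00.
943 > 937.00 → outlier.
979 > 937.00 → outlier.
All remaining values lie within [-337.00, 937.00].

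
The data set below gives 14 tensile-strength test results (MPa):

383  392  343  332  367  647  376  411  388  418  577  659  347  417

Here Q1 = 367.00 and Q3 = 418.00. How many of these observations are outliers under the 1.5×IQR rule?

3

IQR = 51.00; fences at 367.00 − 76.50 = 290.50 and 418.00 + 76.50 = 494.50.
Outside the cutoffs: 577, 647, 659.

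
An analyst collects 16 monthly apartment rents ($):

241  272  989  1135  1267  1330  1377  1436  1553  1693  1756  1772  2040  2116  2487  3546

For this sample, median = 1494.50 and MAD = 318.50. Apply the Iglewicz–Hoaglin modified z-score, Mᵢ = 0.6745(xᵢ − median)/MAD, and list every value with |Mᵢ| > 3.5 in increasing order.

|Mᵢ| > 3.5 ⇔ |xᵢ − 1494.50| > 3.5·318.50/0.6745 = 1652.71.
So outliers lie outside [-158.21, 3147.21].
3546: M = 4.34 → outlier.

3546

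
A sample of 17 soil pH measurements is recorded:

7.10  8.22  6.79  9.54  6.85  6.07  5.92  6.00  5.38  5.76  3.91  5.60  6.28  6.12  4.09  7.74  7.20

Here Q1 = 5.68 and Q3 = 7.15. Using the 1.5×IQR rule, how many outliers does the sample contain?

IQR = 1.47; fences at 5.68 − 2.205 = 3.475 and 7.15 + 2.205 = 9.355.
Outside the cutoffs: 9.54.

1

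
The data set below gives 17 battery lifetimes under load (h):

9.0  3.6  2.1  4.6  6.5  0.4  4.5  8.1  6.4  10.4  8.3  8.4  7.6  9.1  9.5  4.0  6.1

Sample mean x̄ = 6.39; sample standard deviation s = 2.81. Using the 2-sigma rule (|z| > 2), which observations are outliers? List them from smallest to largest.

0.4

Cutoffs at x̄ ± 2s: 6.39 ± 2·2.81 = [0.77, 12.01].
0.4: z = -2.13, |z| > 2 → outlier.
Every other value lies within [0.77, 12.01].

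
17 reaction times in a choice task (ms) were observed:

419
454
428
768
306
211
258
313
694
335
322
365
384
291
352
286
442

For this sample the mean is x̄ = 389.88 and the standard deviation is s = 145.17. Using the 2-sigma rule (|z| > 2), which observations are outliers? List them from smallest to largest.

Cutoffs at x̄ ± 2s: 389.88 ± 2·145.17 = [99.54, 680.22].
694: z = 2.09, |z| > 2 → outlier.
768: z = 2.60, |z| > 2 → outlier.
Every other value lies within [99.54, 680.22].

694, 768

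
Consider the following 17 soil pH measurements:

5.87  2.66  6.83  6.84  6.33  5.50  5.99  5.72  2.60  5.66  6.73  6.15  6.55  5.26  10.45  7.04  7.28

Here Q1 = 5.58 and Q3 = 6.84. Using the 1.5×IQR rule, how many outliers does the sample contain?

IQR = 1.26; fences at 5.58 − 1.89 = 3.69 and 6.84 + 1.89 = 8.73.
Outside the cutoffs: 2.60, 2.66, 10.45.

3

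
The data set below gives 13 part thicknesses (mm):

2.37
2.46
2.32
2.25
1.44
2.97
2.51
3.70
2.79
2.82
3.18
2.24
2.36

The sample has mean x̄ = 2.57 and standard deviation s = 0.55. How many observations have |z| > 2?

2

Cutoffs: x̄ ± 2s = [1.47, 3.67].
Outside the cutoffs: 1.44, 3.70.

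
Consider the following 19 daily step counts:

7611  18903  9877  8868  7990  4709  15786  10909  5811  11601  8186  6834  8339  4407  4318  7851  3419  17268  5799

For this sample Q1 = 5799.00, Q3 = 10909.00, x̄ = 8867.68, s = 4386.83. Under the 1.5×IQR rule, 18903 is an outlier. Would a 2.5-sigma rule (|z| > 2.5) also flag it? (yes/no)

no

z = (18903 − 8867.68) / 4386.83 = 2.29.
|z| = 2.29 ≤ 2.5.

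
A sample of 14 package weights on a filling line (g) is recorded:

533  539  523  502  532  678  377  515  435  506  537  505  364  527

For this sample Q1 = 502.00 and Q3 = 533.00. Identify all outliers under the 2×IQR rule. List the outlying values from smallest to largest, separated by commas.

IQR = Q3 − Q1 = 533.00 − 502.00 = 31.00.
Lower fence = Q1 − 2·IQR = 502.00 − 62.00 = 440.00.
Upper fence = Q3 + 2·IQR = 533.00 + 62.00 = 595.00.
364 < 440.00 → outlier.
377 < 440.00 → outlier.
435 < 440.00 → outlier.
678 > 595.00 → outlier.
All remaining values lie within [440.00, 595.00].

364, 377, 435, 678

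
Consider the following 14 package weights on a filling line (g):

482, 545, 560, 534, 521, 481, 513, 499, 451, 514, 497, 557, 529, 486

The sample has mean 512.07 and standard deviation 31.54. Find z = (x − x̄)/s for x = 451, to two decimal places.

-1.94

z = (451 − 512.07) / 31.54 = -1.94.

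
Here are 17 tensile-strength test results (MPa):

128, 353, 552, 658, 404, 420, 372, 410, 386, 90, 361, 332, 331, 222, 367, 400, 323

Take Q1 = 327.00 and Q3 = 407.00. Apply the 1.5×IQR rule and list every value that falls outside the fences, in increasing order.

IQR = Q3 − Q1 = 407.00 − 327.00 = 80.00.
Lower fence = Q1 − 1.5·IQR = 327.00 − 120.00 = 207.00.
Upper fence = Q3 + 1.5·IQR = 407.00 + 120.00 = 527.00.
90 < 207.00 → outlier.
128 < 207.00 → outlier.
552 > 527.00 → outlier.
658 > 527.00 → outlier.
All remaining values lie within [207.00, 527.00].

90, 128, 552, 658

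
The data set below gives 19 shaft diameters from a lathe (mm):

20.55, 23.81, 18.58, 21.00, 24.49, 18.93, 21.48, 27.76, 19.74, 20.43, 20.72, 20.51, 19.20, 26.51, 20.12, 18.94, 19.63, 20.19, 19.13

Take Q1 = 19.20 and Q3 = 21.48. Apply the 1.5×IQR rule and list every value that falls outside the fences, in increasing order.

IQR = Q3 − Q1 = 21.48 − 19.20 = 2.28.
Lower fence = Q1 − 1.5·IQR = 19.20 − 3.42 = 15.78.
Upper fence = Q3 + 1.5·IQR = 21.48 + 3.42 = 24.90.
26.51 > 24.90 → outlier.
27.76 > 24.90 → outlier.
All remaining values lie within [15.78, 24.90].

26.51, 27.76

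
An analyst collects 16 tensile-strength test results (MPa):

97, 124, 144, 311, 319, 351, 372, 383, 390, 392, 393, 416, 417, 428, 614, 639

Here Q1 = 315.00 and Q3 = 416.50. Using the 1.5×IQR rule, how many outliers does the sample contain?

5

IQR = 101.50; fences at 315.00 − 152.25 = 162.75 and 416.50 + 152.25 = 568.75.
Outside the cutoffs: 97, 124, 144, 614, 639.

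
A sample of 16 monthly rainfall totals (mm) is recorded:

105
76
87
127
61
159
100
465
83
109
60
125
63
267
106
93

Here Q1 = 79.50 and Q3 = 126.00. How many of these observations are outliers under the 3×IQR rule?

2

IQR = 46.50; fences at 79.50 − 139.50 = -60.00 and 126.00 + 139.50 = 265.50.
Outside the cutoffs: 267, 465.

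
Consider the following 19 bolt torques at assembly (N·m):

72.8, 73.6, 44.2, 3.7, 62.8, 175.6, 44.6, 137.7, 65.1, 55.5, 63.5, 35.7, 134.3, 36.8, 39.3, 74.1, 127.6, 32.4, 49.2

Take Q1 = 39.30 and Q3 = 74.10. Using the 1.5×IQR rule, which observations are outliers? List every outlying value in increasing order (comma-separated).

127.6, 134.3, 137.7, 175.6

IQR = Q3 − Q1 = 74.10 − 39.30 = 34.80.
Lower fence = Q1 − 1.5·IQR = 39.30 − 52.20 = -12.90.
Upper fence = Q3 + 1.5·IQR = 74.10 + 52.20 = 126.30.
127.6 > 126.30 → outlier.
134.3 > 126.30 → outlier.
137.7 > 126.30 → outlier.
175.6 > 126.30 → outlier.
All remaining values lie within [-12.90, 126.30].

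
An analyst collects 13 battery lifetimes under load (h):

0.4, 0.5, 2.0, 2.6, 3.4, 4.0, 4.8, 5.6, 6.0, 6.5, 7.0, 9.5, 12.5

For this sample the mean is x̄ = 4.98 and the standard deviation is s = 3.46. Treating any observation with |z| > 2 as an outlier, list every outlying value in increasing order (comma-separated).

Cutoffs at x̄ ± 2s: 4.98 ± 2·3.46 = [-1.94, 11.90].
12.5: z = 2.17, |z| > 2 → outlier.
Every other value lies within [-1.94, 11.90].

12.5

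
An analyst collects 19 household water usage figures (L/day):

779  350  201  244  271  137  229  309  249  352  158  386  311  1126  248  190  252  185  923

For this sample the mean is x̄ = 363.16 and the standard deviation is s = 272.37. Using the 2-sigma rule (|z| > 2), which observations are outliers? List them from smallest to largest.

Cutoffs at x̄ ± 2s: 363.16 ± 2·272.37 = [-181.58, 907.90].
923: z = 2.06, |z| > 2 → outlier.
1126: z = 2.80, |z| > 2 → outlier.
Every other value lies within [-181.58, 907.90].

923, 1126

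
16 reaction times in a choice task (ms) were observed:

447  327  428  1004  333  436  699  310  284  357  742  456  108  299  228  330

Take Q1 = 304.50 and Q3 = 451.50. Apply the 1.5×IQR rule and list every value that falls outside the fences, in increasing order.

IQR = Q3 − Q1 = 451.50 − 304.50 = 147.00.
Lower fence = Q1 − 1.5·IQR = 304.50 − 220.50 = 84.00.
Upper fence = Q3 + 1.5·IQR = 451.50 + 220.50 = 672.00.
699 > 672.00 → outlier.
742 > 672.00 → outlier.
1004 > 672.00 → outlier.
All remaining values lie within [84.00, 672.00].

699, 742, 1004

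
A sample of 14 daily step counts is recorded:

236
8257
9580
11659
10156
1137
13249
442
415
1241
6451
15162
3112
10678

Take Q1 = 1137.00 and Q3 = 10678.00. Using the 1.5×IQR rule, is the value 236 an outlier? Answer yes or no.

no

IQR = Q3 − Q1 = 10678.00 − 1137.00 = 9541.00.
Lower fence = Q1 − 1.5·IQR = 1137.00 − 14311.50 = -13174.50.
Upper fence = Q3 + 1.5·IQR = 10678.00 + 14311.50 = 24989.50.
236 lies within [-13174.50, 24989.50].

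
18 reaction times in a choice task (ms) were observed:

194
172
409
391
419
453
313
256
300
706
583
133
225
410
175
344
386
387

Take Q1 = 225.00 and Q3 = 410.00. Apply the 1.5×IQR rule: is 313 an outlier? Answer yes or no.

IQR = Q3 − Q1 = 410.00 − 225.00 = 185.00.
Lower fence = Q1 − 1.5·IQR = 225.00 − 277.50 = -52.50.
Upper fence = Q3 + 1.5·IQR = 410.00 + 277.50 = 687.50.
313 lies within [-52.50, 687.50].

no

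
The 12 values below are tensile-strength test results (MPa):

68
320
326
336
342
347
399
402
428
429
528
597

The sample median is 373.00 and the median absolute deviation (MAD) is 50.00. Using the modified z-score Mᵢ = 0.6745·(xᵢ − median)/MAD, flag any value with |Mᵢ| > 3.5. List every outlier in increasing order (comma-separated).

|Mᵢ| > 3.5 ⇔ |xᵢ − 373.00| > 3.5·50.00/0.6745 = 259.45.
So outliers lie outside [113.55, 632.45].
68: M = -4.11 → outlier.

68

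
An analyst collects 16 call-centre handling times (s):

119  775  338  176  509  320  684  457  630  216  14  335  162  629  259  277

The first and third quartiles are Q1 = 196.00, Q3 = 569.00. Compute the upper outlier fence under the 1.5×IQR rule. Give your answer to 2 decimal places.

1128.50

IQR = Q3 − Q1 = 569.00 − 196.00 = 373.00.
Lower fence = Q1 − 1.5·IQR = 196.00 − 559.50 = -363.50.
Upper fence = Q3 + 1.5·IQR = 569.00 + 559.50 = 1128.50.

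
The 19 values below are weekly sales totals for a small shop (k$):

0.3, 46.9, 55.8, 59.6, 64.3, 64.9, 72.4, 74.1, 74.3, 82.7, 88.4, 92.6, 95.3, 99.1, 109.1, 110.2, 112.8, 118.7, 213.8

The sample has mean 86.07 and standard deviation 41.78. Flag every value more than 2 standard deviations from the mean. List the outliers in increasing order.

0.3, 213.8

Cutoffs at x̄ ± 2s: 86.07 ± 2·41.78 = [2.51, 169.63].
0.3: z = -2.05, |z| > 2 → outlier.
213.8: z = 3.06, |z| > 2 → outlier.
Every other value lies within [2.51, 169.63].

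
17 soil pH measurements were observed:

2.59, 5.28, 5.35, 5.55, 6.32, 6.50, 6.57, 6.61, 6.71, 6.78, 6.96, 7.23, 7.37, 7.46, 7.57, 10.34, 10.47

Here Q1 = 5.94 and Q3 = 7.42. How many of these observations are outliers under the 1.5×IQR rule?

3

IQR = 1.48; fences at 5.94 − 2.22 = 3.72 and 7.42 + 2.22 = 9.64.
Outside the cutoffs: 2.59, 10.34, 10.47.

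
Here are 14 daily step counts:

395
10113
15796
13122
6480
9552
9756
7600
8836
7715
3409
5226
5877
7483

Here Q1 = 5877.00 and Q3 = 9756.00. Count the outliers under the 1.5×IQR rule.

IQR = 3879.00; fences at 5877.00 − 5818.50 = 58.50 and 9756.00 + 5818.50 = 15574.50.
Outside the cutoffs: 15796.

1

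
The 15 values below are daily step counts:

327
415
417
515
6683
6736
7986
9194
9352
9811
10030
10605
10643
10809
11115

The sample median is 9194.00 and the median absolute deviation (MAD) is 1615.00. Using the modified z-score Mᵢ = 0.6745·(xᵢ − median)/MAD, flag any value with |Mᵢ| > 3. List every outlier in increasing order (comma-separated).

327, 415, 417, 515

|Mᵢ| > 3 ⇔ |xᵢ − 9194.00| > 3·1615.00/0.6745 = 7183.10.
So outliers lie outside [2010.90, 16377.10].
327: M = -3.70 → outlier.
415: M = -3.67 → outlier.
417: M = -3.67 → outlier.
515: M = -3.62 → outlier.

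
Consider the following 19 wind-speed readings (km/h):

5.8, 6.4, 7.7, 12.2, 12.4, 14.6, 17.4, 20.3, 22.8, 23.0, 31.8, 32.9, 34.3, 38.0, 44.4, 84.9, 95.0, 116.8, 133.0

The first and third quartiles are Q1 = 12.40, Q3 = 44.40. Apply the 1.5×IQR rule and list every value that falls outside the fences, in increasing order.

IQR = Q3 − Q1 = 44.40 − 12.40 = 32.00.
Lower fence = Q1 − 1.5·IQR = 12.40 − 48.00 = -35.60.
Upper fence = Q3 + 1.5·IQR = 44.40 + 48.00 = 92.40.
95.0 > 92.40 → outlier.
116.8 > 92.40 → outlier.
133.0 > 92.40 → outlier.
All remaining values lie within [-35.60, 92.40].

95.0, 116.8, 133.0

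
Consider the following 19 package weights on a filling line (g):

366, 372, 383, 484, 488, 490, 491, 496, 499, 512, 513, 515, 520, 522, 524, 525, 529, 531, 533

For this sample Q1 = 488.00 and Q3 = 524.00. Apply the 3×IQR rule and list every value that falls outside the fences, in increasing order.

366, 372

IQR = Q3 − Q1 = 524.00 − 488.00 = 36.00.
Lower fence = Q1 − 3·IQR = 488.00 − 108.00 = 380.00.
Upper fence = Q3 + 3·IQR = 524.00 + 108.00 = 632.00.
366 < 380.00 → outlier.
372 < 380.00 → outlier.
All remaining values lie within [380.00, 632.00].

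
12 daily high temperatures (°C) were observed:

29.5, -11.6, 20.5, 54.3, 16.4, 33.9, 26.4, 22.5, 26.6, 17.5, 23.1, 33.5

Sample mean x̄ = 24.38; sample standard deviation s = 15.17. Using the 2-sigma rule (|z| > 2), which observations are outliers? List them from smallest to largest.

-11.6

Cutoffs at x̄ ± 2s: 24.38 ± 2·15.17 = [-5.96, 54.72].
-11.6: z = -2.37, |z| > 2 → outlier.
Every other value lies within [-5.96, 54.72].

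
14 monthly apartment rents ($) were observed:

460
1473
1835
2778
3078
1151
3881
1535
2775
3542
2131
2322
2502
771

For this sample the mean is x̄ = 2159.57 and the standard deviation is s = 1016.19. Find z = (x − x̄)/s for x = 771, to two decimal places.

-1.37

z = (771 − 2159.57) / 1016.19 = -1.37.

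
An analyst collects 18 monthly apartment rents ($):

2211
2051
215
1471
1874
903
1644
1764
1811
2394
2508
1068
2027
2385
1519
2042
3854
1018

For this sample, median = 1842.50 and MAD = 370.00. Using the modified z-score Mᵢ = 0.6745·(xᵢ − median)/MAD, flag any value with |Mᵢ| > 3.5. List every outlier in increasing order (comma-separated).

|Mᵢ| > 3.5 ⇔ |xᵢ − 1842.50| > 3.5·370.00/0.6745 = 1919.94.
So outliers lie outside [-77.44, 3762.44].
3854: M = 3.67 → outlier.

3854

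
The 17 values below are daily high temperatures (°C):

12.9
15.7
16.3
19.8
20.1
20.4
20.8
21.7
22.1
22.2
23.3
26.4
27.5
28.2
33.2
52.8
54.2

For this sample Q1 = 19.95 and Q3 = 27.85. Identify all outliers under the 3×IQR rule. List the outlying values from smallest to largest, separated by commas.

52.8, 54.2

IQR = Q3 − Q1 = 27.85 − 19.95 = 7.90.
Lower fence = Q1 − 3·IQR = 19.95 − 23.70 = -3.75.
Upper fence = Q3 + 3·IQR = 27.85 + 23.70 = 51.55.
52.8 > 51.55 → outlier.
54.2 > 51.55 → outlier.
All remaining values lie within [-3.75, 51.55].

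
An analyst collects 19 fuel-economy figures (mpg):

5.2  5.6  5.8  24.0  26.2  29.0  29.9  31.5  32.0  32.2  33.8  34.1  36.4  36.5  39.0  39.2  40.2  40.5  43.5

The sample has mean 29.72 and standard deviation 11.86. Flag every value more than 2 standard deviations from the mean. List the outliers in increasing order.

Cutoffs at x̄ ± 2s: 29.72 ± 2·11.86 = [6.00, 53.44].
5.2: z = -2.07, |z| > 2 → outlier.
5.6: z = -2.03, |z| > 2 → outlier.
5.8: z = -2.02, |z| > 2 → outlier.
Every other value lies within [6.00, 53.44].

5.2, 5.6, 5.8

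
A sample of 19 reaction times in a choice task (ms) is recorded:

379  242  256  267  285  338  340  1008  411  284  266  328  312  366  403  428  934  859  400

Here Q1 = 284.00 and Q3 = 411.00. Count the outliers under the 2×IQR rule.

3

IQR = 127.00; fences at 284.00 − 254.00 = 30.00 and 411.00 + 254.00 = 665.00.
Outside the cutoffs: 859, 934, 1008.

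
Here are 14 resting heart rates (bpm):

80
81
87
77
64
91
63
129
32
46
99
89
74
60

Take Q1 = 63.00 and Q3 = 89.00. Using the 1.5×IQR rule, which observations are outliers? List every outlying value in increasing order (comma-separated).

IQR = Q3 − Q1 = 89.00 − 63.00 = 26.00.
Lower fence = Q1 − 1.5·IQR = 63.00 − 39.00 = 24.00.
Upper fence = Q3 + 1.5·IQR = 89.00 + 39.00 = 128.00.
129 > 128.00 → outlier.
All remaining values lie within [24.00, 128.00].

129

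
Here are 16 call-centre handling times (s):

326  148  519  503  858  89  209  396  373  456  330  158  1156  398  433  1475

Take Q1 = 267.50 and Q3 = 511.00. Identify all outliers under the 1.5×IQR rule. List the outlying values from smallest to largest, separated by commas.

1156, 1475

IQR = Q3 − Q1 = 511.00 − 267.50 = 243.50.
Lower fence = Q1 − 1.5·IQR = 267.50 − 365.25 = -97.75.
Upper fence = Q3 + 1.5·IQR = 511.00 + 365.25 = 876.25.
1156 > 876.25 → outlier.
1475 > 876.25 → outlier.
All remaining values lie within [-97.75, 876.25].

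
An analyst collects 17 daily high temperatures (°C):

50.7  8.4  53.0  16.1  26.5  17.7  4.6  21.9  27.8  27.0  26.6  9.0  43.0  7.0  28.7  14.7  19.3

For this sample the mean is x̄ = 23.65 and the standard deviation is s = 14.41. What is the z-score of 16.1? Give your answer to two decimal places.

-0.52

z = (16.1 − 23.65) / 14.41 = -0.52.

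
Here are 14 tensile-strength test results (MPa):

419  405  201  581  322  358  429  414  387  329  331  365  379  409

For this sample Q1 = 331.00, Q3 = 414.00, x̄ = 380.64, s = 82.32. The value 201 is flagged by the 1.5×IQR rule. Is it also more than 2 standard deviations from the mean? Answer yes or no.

yes

z = (201 − 380.64) / 82.32 = -2.18.
|z| = 2.18 > 2.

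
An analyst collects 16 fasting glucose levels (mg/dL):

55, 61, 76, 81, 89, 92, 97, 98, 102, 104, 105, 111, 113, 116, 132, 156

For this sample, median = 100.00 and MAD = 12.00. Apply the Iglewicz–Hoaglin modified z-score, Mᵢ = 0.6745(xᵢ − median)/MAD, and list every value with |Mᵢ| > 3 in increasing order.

|Mᵢ| > 3 ⇔ |xᵢ − 100.00| > 3·12.00/0.6745 = 53.37.
So outliers lie outside [46.63, 153.37].
156: M = 3.15 → outlier.

156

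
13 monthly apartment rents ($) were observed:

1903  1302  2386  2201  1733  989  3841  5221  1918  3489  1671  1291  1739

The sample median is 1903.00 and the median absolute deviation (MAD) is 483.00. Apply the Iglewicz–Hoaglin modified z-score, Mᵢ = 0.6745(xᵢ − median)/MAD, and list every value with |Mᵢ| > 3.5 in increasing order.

5221

|Mᵢ| > 3.5 ⇔ |xᵢ − 1903.00| > 3.5·483.00/0.6745 = 2506.30.
So outliers lie outside [-603.30, 4409.30].
5221: M = 4.63 → outlier.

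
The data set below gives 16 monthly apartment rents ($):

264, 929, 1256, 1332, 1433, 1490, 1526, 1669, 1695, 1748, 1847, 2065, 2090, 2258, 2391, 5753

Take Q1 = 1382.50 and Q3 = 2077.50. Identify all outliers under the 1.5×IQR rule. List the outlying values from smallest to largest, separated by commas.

IQR = Q3 − Q1 = 2077.50 − 1382.50 = 695.00.
Lower fence = Q1 − 1.5·IQR = 1382.50 − 1042.50 = 340.00.
Upper fence = Q3 + 1.5·IQR = 2077.50 + 1042.50 = 3120.00.
264 < 340.00 → outlier.
5753 > 3120.00 → outlier.
All remaining values lie within [340.00, 3120.00].

264, 5753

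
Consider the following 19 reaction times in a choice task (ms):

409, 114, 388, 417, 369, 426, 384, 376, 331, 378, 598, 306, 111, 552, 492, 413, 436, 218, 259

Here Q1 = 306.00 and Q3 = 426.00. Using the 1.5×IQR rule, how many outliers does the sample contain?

2

IQR = 120.00; fences at 306.00 − 180.00 = 126.00 and 426.00 + 180.00 = 606.00.
Outside the cutoffs: 111, 114.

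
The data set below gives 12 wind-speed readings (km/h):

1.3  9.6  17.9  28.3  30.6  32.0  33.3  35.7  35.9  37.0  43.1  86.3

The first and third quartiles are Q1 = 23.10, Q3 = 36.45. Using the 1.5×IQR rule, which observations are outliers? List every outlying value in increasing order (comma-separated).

1.3, 86.3

IQR = Q3 − Q1 = 36.45 − 23.10 = 13.35.
Lower fence = Q1 − 1.5·IQR = 23.10 − 20.025 = 3.075.
Upper fence = Q3 + 1.5·IQR = 36.45 + 20.025 = 56.475.
1.3 < 3.075 → outlier.
86.3 > 56.475 → outlier.
All remaining values lie within [3.075, 56.475].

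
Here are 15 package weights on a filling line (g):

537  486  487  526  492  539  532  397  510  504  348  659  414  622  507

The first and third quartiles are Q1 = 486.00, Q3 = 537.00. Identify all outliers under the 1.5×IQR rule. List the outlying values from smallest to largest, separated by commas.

348, 397, 622, 659

IQR = Q3 − Q1 = 537.00 − 486.00 = 51.00.
Lower fence = Q1 − 1.5·IQR = 486.00 − 76.50 = 409.50.
Upper fence = Q3 + 1.5·IQR = 537.00 + 76.50 = 613.50.
348 < 409.50 → outlier.
397 < 409.50 → outlier.
622 > 613.50 → outlier.
659 > 613.50 → outlier.
All remaining values lie within [409.50, 613.50].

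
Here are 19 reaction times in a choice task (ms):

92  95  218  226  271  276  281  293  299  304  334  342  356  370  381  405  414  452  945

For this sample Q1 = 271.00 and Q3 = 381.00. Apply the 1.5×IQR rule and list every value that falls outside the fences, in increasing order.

IQR = Q3 − Q1 = 381.00 − 271.00 = 110.00.
Lower fence = Q1 − 1.5·IQR = 271.00 − 165.00 = 106.00.
Upper fence = Q3 + 1.5·IQR = 381.00 + 165.00 = 546.00.
92 < 106.00 → outlier.
95 < 106.00 → outlier.
945 > 546.00 → outlier.
All remaining values lie within [106.00, 546.00].

92, 95, 945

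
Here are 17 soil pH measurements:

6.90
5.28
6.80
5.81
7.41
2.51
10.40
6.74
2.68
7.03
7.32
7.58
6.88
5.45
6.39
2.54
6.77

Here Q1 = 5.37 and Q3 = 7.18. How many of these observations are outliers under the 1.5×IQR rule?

3

IQR = 1.81; fences at 5.37 − 2.715 = 2.655 and 7.18 + 2.715 = 9.895.
Outside the cutoffs: 2.51, 2.54, 10.40.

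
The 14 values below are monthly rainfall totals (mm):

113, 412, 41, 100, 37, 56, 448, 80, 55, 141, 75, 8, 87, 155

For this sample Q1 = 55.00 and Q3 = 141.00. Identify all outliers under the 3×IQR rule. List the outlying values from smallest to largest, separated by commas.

IQR = Q3 − Q1 = 141.00 − 55.00 = 86.00.
Lower fence = Q1 − 3·IQR = 55.00 − 258.00 = -203.00.
Upper fence = Q3 + 3·IQR = 141.00 + 258.00 = 399.00.
412 > 399.00 → outlier.
448 > 399.00 → outlier.
All remaining values lie within [-203.00, 399.00].

412, 448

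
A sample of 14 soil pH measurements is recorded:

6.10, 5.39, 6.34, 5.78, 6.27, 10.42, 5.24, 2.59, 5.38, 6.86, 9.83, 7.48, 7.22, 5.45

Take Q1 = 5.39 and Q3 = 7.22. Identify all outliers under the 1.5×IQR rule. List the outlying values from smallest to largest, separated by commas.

2.59, 10.42

IQR = Q3 − Q1 = 7.22 − 5.39 = 1.83.
Lower fence = Q1 − 1.5·IQR = 5.39 − 2.745 = 2.645.
Upper fence = Q3 + 1.5·IQR = 7.22 + 2.745 = 9.965.
2.59 < 2.645 → outlier.
10.42 > 9.965 → outlier.
All remaining values lie within [2.645, 9.965].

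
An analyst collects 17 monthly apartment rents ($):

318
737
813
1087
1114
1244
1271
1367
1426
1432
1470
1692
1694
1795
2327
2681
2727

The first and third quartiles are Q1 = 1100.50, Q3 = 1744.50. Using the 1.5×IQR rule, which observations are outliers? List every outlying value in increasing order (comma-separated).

IQR = Q3 − Q1 = 1744.50 − 1100.50 = 644.00.
Lower fence = Q1 − 1.5·IQR = 1100.50 − 966.00 = 134.50.
Upper fence = Q3 + 1.5·IQR = 1744.50 + 966.00 = 2710.50.
2727 > 2710.50 → outlier.
All remaining values lie within [134.50, 2710.50].

2727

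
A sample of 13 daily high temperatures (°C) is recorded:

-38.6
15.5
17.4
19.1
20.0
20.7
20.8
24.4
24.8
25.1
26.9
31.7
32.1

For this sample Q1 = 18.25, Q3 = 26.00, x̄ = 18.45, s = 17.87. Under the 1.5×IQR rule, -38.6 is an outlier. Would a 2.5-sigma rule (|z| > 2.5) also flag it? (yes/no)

yes

z = (-38.6 − 18.45) / 17.87 = -3.19.
|z| = 3.19 > 2.5.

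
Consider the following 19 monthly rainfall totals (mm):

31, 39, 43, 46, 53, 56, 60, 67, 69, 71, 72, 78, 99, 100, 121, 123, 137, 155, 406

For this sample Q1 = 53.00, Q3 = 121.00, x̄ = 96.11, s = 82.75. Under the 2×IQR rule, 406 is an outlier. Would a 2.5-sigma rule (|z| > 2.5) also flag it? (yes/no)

z = (406 − 96.11) / 82.75 = 3.74.
|z| = 3.74 > 2.5.

yes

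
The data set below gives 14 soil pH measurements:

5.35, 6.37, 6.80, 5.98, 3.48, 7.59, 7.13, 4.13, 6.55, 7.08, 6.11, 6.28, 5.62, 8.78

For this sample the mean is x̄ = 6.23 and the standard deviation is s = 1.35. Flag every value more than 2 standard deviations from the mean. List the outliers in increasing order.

Cutoffs at x̄ ± 2s: 6.23 ± 2·1.35 = [3.53, 8.93].
3.48: z = -2.04, |z| > 2 → outlier.
Every other value lies within [3.53, 8.93].

3.48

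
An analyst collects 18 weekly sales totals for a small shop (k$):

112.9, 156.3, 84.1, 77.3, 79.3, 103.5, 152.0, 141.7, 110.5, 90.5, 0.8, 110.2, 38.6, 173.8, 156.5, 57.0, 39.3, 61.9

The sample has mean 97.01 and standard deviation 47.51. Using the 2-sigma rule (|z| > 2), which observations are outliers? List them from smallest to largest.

Cutoffs at x̄ ± 2s: 97.01 ± 2·47.51 = [1.99, 192.03].
0.8: z = -2.03, |z| > 2 → outlier.
Every other value lies within [1.99, 192.03].

0.8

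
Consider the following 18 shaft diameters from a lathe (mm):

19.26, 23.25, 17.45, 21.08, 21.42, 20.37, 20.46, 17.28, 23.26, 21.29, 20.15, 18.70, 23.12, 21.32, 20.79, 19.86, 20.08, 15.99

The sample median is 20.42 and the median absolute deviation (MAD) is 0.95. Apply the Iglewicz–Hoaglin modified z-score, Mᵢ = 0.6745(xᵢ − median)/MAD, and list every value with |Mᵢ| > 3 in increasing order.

15.99

|Mᵢ| > 3 ⇔ |xᵢ − 20.42| > 3·0.95/0.6745 = 4.23.
So outliers lie outside [16.19, 24.65].
15.99: M = -3.15 → outlier.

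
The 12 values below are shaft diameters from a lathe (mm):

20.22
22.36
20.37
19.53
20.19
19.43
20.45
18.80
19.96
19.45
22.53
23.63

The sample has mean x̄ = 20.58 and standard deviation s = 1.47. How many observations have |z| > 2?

Cutoffs: x̄ ± 2s = [17.64, 23.52].
Outside the cutoffs: 23.63.

1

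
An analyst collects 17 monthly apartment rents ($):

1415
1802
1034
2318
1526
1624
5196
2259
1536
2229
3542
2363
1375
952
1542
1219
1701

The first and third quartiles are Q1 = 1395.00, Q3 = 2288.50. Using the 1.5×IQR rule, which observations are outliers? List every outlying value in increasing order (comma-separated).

5196

IQR = Q3 − Q1 = 2288.50 − 1395.00 = 893.50.
Lower fence = Q1 − 1.5·IQR = 1395.00 − 1340.25 = 54.75.
Upper fence = Q3 + 1.5·IQR = 2288.50 + 1340.25 = 3628.75.
5196 > 3628.75 → outlier.
All remaining values lie within [54.75, 3628.75].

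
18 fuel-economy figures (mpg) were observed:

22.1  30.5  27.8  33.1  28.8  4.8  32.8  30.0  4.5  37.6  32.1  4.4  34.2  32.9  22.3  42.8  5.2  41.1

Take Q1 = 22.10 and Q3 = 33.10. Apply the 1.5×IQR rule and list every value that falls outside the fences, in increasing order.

4.4, 4.5, 4.8, 5.2

IQR = Q3 − Q1 = 33.10 − 22.10 = 11.00.
Lower fence = Q1 − 1.5·IQR = 22.10 − 16.50 = 5.60.
Upper fence = Q3 + 1.5·IQR = 33.10 + 16.50 = 49.60.
4.4 < 5.60 → outlier.
4.5 < 5.60 → outlier.
4.8 < 5.60 → outlier.
5.2 < 5.60 → outlier.
All remaining values lie within [5.60, 49.60].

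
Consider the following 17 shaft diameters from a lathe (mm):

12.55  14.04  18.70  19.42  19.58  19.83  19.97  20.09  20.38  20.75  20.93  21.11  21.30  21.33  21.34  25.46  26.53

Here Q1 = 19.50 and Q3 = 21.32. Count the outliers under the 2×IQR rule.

4

IQR = 1.82; fences at 19.50 − 3.64 = 15.86 and 21.32 + 3.64 = 24.96.
Outside the cutoffs: 12.55, 14.04, 25.46, 26.53.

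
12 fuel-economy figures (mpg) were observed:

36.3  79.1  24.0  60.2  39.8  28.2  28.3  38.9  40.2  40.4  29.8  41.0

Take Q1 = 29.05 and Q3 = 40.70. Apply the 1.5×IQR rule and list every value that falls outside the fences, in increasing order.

60.2, 79.1

IQR = Q3 − Q1 = 40.70 − 29.05 = 11.65.
Lower fence = Q1 − 1.5·IQR = 29.05 − 17.475 = 11.575.
Upper fence = Q3 + 1.5·IQR = 40.70 + 17.475 = 58.175.
60.2 > 58.175 → outlier.
79.1 > 58.175 → outlier.
All remaining values lie within [11.575, 58.175].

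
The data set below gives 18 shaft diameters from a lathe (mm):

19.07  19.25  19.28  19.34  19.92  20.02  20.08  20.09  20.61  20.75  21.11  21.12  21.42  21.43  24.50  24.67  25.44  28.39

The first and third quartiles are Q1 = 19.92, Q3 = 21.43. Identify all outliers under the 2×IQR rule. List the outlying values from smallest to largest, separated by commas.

IQR = Q3 − Q1 = 21.43 − 19.92 = 1.51.
Lower fence = Q1 − 2·IQR = 19.92 − 3.02 = 16.90.
Upper fence = Q3 + 2·IQR = 21.43 + 3.02 = 24.45.
24.50 > 24.45 → outlier.
24.67 > 24.45 → outlier.
25.44 > 24.45 → outlier.
28.39 > 24.45 → outlier.
All remaining values lie within [16.90, 24.45].

24.50, 24.67, 25.44, 28.39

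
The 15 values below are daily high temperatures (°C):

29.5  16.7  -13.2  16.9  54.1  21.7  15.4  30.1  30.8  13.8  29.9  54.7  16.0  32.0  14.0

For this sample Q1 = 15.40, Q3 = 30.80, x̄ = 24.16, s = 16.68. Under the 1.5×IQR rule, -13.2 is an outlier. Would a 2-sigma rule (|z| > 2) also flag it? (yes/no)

yes

z = (-13.2 − 24.16) / 16.68 = -2.24.
|z| = 2.24 > 2.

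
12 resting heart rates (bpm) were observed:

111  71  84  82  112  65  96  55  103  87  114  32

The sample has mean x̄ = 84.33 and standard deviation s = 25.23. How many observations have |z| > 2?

1

Cutoffs: x̄ ± 2s = [33.87, 134.79].
Outside the cutoffs: 32.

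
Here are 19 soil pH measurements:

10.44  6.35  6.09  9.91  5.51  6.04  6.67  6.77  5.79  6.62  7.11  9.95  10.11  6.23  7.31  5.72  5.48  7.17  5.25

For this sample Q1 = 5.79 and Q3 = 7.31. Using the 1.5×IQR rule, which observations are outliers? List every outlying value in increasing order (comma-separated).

IQR = Q3 − Q1 = 7.31 − 5.79 = 1.52.
Lower fence = Q1 − 1.5·IQR = 5.79 − 2.28 = 3.51.
Upper fence = Q3 + 1.5·IQR = 7.31 + 2.28 = 9.59.
9.91 > 9.59 → outlier.
9.95 > 9.59 → outlier.
10.11 > 9.59 → outlier.
10.44 > 9.59 → outlier.
All remaining values lie within [3.51, 9.59].

9.91, 9.95, 10.11, 10.44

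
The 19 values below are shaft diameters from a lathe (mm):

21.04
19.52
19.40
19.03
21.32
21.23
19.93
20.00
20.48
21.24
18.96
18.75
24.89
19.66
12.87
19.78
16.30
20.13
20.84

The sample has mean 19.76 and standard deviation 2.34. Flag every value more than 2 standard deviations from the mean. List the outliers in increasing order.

12.87, 24.89

Cutoffs at x̄ ± 2s: 19.76 ± 2·2.34 = [15.08, 24.44].
12.87: z = -2.94, |z| > 2 → outlier.
24.89: z = 2.19, |z| > 2 → outlier.
Every other value lies within [15.08, 24.44].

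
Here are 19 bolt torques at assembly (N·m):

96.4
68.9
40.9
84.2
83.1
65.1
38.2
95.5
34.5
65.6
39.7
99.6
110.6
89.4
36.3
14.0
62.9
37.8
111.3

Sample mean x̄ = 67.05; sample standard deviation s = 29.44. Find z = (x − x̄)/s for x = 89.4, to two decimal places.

0.76

z = (89.4 − 67.05) / 29.44 = 0.76.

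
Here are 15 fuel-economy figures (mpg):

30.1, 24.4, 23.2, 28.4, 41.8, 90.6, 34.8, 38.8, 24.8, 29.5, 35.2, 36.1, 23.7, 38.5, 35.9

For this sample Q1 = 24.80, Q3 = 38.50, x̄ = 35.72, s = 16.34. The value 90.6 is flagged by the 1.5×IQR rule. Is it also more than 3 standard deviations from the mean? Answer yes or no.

z = (90.6 − 35.72) / 16.34 = 3.36.
|z| = 3.36 > 3.

yes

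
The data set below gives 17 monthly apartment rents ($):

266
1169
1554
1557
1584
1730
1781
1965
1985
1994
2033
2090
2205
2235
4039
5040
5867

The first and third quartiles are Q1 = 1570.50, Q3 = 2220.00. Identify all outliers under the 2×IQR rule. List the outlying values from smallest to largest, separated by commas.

266, 4039, 5040, 5867

IQR = Q3 − Q1 = 2220.00 − 1570.50 = 649.50.
Lower fence = Q1 − 2·IQR = 1570.50 − 1299.00 = 271.50.
Upper fence = Q3 + 2·IQR = 2220.00 + 1299.00 = 3519.00.
266 < 271.50 → outlier.
4039 > 3519.00 → outlier.
5040 > 3519.00 → outlier.
5867 > 3519.00 → outlier.
All remaining values lie within [271.50, 3519.00].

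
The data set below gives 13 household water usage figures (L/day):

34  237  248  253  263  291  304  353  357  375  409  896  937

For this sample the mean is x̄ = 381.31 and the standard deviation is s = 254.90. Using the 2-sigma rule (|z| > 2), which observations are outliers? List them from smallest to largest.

Cutoffs at x̄ ± 2s: 381.31 ± 2·254.90 = [-128.49, 891.11].
896: z = 2.02, |z| > 2 → outlier.
937: z = 2.18, |z| > 2 → outlier.
Every other value lies within [-128.49, 891.11].

896, 937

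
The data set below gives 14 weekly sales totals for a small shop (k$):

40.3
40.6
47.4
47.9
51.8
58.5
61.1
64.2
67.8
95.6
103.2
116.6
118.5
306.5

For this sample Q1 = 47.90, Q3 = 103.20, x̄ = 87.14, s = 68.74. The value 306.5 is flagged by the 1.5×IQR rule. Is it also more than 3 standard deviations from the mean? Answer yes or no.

yes

z = (306.5 − 87.14) / 68.74 = 3.19.
|z| = 3.19 > 3.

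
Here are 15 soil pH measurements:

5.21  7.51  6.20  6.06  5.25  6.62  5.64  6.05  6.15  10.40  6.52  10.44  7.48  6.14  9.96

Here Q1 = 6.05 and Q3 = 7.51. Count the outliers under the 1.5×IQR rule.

3

IQR = 1.46; fences at 6.05 − 2.19 = 3.86 and 7.51 + 2.19 = 9.70.
Outside the cutoffs: 9.96, 10.40, 10.44.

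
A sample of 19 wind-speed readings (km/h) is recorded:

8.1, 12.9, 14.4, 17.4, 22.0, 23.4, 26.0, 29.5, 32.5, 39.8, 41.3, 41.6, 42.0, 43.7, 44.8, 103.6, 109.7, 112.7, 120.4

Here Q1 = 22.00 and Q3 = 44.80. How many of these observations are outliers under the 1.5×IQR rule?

IQR = 22.80; fences at 22.00 − 34.20 = -12.20 and 44.80 + 34.20 = 79.00.
Outside the cutoffs: 103.6, 109.7, 112.7, 120.4.

4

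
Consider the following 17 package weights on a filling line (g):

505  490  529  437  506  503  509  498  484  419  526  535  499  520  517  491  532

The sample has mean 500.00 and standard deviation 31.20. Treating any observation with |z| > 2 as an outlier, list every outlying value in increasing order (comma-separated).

Cutoffs at x̄ ± 2s: 500.00 ± 2·31.20 = [437.60, 562.40].
419: z = -2.60, |z| > 2 → outlier.
437: z = -2.02, |z| > 2 → outlier.
Every other value lies within [437.60, 562.40].

419, 437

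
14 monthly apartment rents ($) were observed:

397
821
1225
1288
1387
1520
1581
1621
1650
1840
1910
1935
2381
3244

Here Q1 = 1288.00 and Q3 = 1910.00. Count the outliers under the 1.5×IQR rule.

1

IQR = 622.00; fences at 1288.00 − 933.00 = 355.00 and 1910.00 + 933.00 = 2843.00.
Outside the cutoffs: 3244.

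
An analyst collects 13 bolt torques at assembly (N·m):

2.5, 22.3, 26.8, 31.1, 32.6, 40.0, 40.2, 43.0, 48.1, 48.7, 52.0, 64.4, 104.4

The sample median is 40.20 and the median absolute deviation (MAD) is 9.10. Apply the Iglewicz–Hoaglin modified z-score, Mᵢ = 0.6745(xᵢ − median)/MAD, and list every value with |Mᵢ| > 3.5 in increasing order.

|Mᵢ| > 3.5 ⇔ |xᵢ − 40.20| > 3.5·9.10/0.6745 = 47.22.
So outliers lie outside [-7.02, 87.42].
104.4: M = 4.76 → outlier.

104.4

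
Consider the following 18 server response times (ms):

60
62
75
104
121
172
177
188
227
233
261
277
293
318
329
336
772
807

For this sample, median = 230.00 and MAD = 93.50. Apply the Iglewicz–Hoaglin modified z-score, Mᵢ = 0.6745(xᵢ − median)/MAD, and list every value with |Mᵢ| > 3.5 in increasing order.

|Mᵢ| > 3.5 ⇔ |xᵢ − 230.00| > 3.5·93.50/0.6745 = 485.17.
So outliers lie outside [-255.17, 715.17].
772: M = 3.91 → outlier.
807: M = 4.16 → outlier.

772, 807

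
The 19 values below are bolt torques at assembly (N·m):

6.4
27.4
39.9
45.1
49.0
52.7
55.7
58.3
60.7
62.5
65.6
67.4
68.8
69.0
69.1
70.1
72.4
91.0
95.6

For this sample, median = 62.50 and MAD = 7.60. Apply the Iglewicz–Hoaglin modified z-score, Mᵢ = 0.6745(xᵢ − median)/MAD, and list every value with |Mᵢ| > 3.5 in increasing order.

|Mᵢ| > 3.5 ⇔ |xᵢ − 62.50| > 3.5·7.60/0.6745 = 39.44.
So outliers lie outside [23.06, 101.94].
6.4: M = -4.98 → outlier.

6.4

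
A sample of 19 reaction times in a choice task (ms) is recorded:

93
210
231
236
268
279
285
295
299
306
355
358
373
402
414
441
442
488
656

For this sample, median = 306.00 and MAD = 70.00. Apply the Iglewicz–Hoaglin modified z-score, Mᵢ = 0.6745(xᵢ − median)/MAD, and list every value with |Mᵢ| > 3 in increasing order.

|Mᵢ| > 3 ⇔ |xᵢ − 306.00| > 3·70.00/0.6745 = 311.34.
So outliers lie outside [-5.34, 617.34].
656: M = 3.37 → outlier.

656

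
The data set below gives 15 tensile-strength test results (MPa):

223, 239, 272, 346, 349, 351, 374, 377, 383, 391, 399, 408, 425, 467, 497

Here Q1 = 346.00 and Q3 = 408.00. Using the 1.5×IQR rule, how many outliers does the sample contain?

2

IQR = 62.00; fences at 346.00 − 93.00 = 253.00 and 408.00 + 93.00 = 501.00.
Outside the cutoffs: 223, 239.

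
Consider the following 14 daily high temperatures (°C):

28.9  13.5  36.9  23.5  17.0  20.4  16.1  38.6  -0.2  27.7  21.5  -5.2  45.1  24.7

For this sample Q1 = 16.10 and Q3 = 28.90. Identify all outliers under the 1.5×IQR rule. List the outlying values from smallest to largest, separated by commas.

IQR = Q3 − Q1 = 28.90 − 16.10 = 12.80.
Lower fence = Q1 − 1.5·IQR = 16.10 − 19.20 = -3.10.
Upper fence = Q3 + 1.5·IQR = 28.90 + 19.20 = 48.10.
-5.2 < -3.10 → outlier.
All remaining values lie within [-3.10, 48.10].

-5.2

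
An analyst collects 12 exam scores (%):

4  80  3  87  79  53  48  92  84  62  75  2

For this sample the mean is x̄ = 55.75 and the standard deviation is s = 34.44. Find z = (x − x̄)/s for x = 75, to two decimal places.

z = (75 − 55.75) / 34.44 = 0.56.

0.56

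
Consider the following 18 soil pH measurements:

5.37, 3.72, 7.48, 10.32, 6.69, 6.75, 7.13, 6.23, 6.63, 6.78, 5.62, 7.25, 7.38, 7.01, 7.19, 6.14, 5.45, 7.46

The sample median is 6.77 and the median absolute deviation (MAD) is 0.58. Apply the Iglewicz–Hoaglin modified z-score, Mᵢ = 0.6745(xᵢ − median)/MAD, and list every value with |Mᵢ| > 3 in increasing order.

|Mᵢ| > 3 ⇔ |xᵢ − 6.77| > 3·0.58/0.6745 = 2.58.
So outliers lie outside [4.19, 9.35].
3.72: M = -3.55 → outlier.
10.32: M = 4.13 → outlier.

3.72, 10.32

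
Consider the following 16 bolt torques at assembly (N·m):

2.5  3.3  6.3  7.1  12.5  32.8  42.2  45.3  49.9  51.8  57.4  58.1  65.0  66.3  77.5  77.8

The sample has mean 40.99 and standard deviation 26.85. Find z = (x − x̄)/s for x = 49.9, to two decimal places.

0.33

z = (49.9 − 40.99) / 26.85 = 0.33.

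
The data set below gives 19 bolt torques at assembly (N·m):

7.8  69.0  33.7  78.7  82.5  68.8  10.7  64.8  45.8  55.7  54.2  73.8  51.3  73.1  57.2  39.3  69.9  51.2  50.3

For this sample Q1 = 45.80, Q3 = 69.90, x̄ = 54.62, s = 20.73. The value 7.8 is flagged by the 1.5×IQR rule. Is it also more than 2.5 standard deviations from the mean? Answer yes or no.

no

z = (7.8 − 54.62) / 20.73 = -2.26.
|z| = 2.26 ≤ 2.5.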